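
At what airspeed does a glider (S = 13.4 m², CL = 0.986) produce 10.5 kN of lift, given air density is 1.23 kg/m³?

L = ½ρv²S·CL ⇒ v = √(2L/(ρ·S·CL))
v = √(2 × 10500 / (1.23 × 13.4 × 0.986)) = √1292 = 35.9 m/s

v = 35.9 m/s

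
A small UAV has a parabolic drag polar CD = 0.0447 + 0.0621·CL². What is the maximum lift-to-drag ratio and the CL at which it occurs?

(L/D)max = 9.49, at CL = 0.848

For CD = CD0 + K·CL², (L/D)max occurs at CL* = √(CD0/K) and equals 1/(2√(K·CD0)).
(L/D)max = 1/(2√(0.0621 × 0.0447)) = 1/(2 × 0.05269) = 9.49
CL* = √(0.0447/0.0621) = 0.848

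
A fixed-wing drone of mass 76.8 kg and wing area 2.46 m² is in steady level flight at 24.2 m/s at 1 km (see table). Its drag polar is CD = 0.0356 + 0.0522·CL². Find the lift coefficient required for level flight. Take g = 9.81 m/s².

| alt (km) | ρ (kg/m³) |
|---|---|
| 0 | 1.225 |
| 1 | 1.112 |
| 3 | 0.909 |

CL = 0.941

At 1 km, from the table: ρ = 1.112 kg/m³.
Weight W = mg = 76.8 × 9.81 = 753.41 N; in level flight L = W.
Dynamic pressure q = 0.5 × 1.112 × 24.2² = 325.6 Pa.
Required CL = L/(qS) = 753.41/(325.6·2.46) = 0.9406.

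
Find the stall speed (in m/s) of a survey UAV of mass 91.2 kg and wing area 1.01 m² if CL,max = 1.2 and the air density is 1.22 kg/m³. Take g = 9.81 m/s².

Weight W = mg = 91.2 × 9.81 = 894.7 N.
V_stall = √(2W/(ρ·S·CL,max)) = √(2 × 894.7 / (1.22 × 1.01 × 1.2))
V_stall = √1210 = 34.8 m/s

V_stall = 34.8 m/s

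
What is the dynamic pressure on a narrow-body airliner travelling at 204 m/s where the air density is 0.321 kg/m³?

q = ½ρv² = ½ × 0.321 × 204² = 6680 Pa

q = 6680 Pa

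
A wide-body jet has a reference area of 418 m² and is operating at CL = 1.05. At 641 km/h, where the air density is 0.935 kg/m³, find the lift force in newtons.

Convert speed: v = 641 km/h ÷ 3.6 = 178.1 m/s.
Dynamic pressure q = ½ρv² = ½ × 0.935 × 178.1² = 14820 Pa.
L = q·S·CL = 14820 × 418 × 1.05 = 6.51×10^6 N ≈ 6510 kN

L = 6.51×10^6 N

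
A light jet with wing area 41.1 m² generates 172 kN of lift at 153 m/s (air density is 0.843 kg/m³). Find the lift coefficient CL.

From L = ½ρv²S·CL, rearranging gives CL = 2L/(ρv²S).
CL = 2 × 1.72×10^5 / (0.843 × 153² × 41.1) = 0.424

CL = 0.424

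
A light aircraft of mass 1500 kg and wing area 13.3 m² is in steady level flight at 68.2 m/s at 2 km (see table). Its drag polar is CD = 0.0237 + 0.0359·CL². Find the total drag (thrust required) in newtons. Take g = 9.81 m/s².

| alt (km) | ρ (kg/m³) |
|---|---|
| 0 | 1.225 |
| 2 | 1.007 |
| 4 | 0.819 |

D = 988 N

At 2 km, from the table: ρ = 1.007 kg/m³.
In steady level flight, lift balances weight: W = mg = 1500 × 9.81 = 14715 N.
q = ½ρv² = ½ × 1.007 × 68.2² = 2342 Pa.
CL = W/(q·S) = 14715 / (2342 × 13.3) = 0.4724.
CD = 0.0237 + 0.0359 × 0.4724² = 0.03171.
D = q·S·CD = 2342 × 13.3 × 0.03171 = 987.8 N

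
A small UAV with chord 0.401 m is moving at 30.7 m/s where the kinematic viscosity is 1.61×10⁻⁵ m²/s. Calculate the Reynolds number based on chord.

Re = v·c/ν = 30.7 × 0.401 / (1.61×10⁻⁵) = 7.65×10^5

Re = 7.65×10^5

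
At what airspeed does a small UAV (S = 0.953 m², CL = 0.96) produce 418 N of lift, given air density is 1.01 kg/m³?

L = ½ρv²S·CL ⇒ v = √(2L/(ρ·S·CL))
v = √(2 × 418 / (1.01 × 0.953 × 0.96)) = √904.7 = 30.1 m/s

v = 30.1 m/s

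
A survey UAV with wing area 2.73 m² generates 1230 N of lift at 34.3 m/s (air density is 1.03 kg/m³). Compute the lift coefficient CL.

From L = ½ρv²S·CL, rearranging gives CL = 2L/(ρv²S).
CL = 2 × 1230 / (1.03 × 34.3² × 2.73) = 0.744

CL = 0.744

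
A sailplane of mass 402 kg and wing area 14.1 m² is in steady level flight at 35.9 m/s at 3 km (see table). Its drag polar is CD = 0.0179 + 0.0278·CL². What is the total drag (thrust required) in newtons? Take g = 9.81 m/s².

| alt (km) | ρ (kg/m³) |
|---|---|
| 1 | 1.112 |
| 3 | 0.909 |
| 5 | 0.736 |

D = 200 N

At 3 km, from the table: ρ = 0.909 kg/m³.
Level flight ⇒ L = W = m·g = 402 × 9.81 = 3943.6 N.
Dynamic pressure q = 0.5 × 0.909 × 35.9² = 585.8 Pa.
CL = W/(q·S) = 3943.6 / (585.8 × 14.1) = 0.4775.
CD = 0.0179 + 0.0278 × 0.4775² = 0.02424.
D = q·S·CD = 585.8 × 14.1 × 0.02424 = 200.2 N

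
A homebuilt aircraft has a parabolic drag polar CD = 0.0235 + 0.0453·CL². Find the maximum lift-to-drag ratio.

(L/D)max = 15.3

For CD = CD0 + K·CL², (L/D)max occurs at CL* = √(CD0/K) and equals 1/(2√(K·CD0)).
(L/D)max = 1/(2√(0.0453 × 0.0235)) = 1/(2 × 0.03263) = 15.3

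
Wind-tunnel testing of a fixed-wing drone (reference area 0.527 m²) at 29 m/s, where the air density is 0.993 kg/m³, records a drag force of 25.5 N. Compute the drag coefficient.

CD = 0.116

From D = ½ρv²S·CD, rearranging gives CD = 2D/(ρv²S).
CD = 2 × 25.5 / (0.993 × 29² × 0.527) = 0.116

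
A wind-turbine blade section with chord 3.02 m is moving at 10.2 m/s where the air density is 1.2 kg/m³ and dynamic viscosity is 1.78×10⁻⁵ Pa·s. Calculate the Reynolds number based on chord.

Re = ρ·v·c/μ = 1.2 × 10.2 × 3.02 / (1.78×10⁻⁵) = 2.08×10^6

Re = 2.08×10^6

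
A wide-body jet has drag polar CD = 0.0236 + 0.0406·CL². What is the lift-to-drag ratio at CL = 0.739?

CD = 0.0236 + 0.0406 × 0.739² = 0.04577
L/D = CL/CD = 0.739 / 0.04577 = 16.1

L/D = 16.1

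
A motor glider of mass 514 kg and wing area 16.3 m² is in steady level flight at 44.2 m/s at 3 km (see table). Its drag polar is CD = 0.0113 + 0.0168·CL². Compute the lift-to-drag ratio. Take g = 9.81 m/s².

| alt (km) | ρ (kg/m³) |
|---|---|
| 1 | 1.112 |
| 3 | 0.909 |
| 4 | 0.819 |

L/D = 26.1

At 3 km, from the table: ρ = 0.909 kg/m³.
Weight W = mg = 514 × 9.81 = 5042.3 N; in level flight L = W.
q = ½ρv² = ½ × 0.909 × 44.2² = 887.9 Pa.
CL = W/(q·S) = 5042.3 / (887.9 × 16.3) = 0.3484.
CD = 0.0113 + 0.0168 × 0.3484² = 0.01334.
L/D = CL/CD = 0.3484 / 0.01334 = 26.1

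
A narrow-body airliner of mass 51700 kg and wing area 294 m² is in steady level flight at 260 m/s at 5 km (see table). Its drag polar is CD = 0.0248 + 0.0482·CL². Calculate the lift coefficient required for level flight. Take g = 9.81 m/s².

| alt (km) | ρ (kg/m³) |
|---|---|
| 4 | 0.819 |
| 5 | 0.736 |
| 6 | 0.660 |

At 5 km, from the table: ρ = 0.736 kg/m³.
In steady level flight, lift balances weight: W = mg = 51700 × 9.81 = 5.0718×10^5 N.
q = ½ρv² = ½ × 0.736 × 260² = 24880 Pa.
CL = 2W/(ρv²S) = 2×5.0718×10^5/(0.736×260²×294) = 0.06935.

CL = 0.0693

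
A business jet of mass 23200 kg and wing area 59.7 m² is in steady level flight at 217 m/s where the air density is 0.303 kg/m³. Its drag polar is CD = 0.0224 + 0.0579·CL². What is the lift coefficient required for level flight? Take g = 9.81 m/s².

In steady level flight, lift balances weight: W = mg = 23200 × 9.81 = 2.2759×10^5 N.
q = ½ρv² = ½ × 0.303 × 217² = 7134 Pa.
CL = W/(q·S) = 2.2759×10^5 / (7134 × 59.7) = 0.5344.

CL = 0.534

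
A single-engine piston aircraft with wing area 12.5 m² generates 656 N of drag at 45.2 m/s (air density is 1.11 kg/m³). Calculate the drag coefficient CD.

CD = 0.0463

From D = ½ρv²S·CD, rearranging gives CD = 2D/(ρv²S).
CD = 2 × 656 / (1.11 × 45.2² × 12.5) = 0.0463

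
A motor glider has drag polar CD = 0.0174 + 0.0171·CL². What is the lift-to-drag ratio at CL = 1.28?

CD = 0.0174 + 0.0171 × 1.28² = 0.04542
L/D = CL/CD = 1.28 / 0.04542 = 28.2

L/D = 28.2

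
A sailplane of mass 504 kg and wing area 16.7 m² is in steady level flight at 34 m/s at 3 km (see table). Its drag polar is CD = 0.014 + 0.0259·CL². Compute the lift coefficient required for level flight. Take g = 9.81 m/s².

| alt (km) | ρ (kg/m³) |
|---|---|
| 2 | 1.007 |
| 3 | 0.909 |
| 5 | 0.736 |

CL = 0.563

At 3 km, from the table: ρ = 0.909 kg/m³.
Weight W = mg = 504 × 9.81 = 4944.2 N; in level flight L = W.
q = ½ρv² = ½ × 0.909 × 34² = 525.4 Pa.
CL = 2W/(ρv²S) = 2×4944.2/(0.909×34²×16.7) = 0.5635.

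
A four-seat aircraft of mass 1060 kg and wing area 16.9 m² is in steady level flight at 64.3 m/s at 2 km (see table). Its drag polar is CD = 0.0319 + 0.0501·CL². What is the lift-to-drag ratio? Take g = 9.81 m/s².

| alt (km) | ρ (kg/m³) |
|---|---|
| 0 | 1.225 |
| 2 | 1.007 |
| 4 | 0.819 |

L/D = 8.15

At 2 km, from the table: ρ = 1.007 kg/m³.
Level flight ⇒ L = W = m·g = 1060 × 9.81 = 10399 N.
Dynamic pressure q = 0.5 × 1.007 × 64.3² = 2082 Pa.
CL = 2W/(ρv²S) = 2×10399/(1.007×64.3²×16.9) = 0.2956.
CD = 0.0319 + 0.0501 × 0.2956² = 0.03628.
L/D = CL/CD = 0.2956 / 0.03628 = 8.15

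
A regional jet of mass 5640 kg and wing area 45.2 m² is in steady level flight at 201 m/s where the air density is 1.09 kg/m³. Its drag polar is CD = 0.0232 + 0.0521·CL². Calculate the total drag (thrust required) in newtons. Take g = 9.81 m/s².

Weight W = mg = 5640 × 9.81 = 55328 N; in level flight L = W.
Dynamic pressure q = 0.5 × 1.09 × 201² = 22020 Pa.
CL = W/(q·S) = 55328 / (22020 × 45.2) = 0.05559.
CD = 0.0232 + 0.0521 × 0.05559² = 0.02336.
D = q·S·CD = 22020 × 45.2 × 0.02336 = 23250 N

D = 23200 N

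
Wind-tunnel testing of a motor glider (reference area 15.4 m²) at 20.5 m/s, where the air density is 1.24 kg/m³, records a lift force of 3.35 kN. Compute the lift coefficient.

CL = 0.835

From L = ½ρv²S·CL, rearranging gives CL = 2L/(ρv²S).
CL = 2 × 3350 / (1.24 × 20.5² × 15.4) = 0.835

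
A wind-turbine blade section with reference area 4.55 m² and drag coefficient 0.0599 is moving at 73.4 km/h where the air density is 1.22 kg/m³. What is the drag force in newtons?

D = 69.1 N

Convert speed: v = 73.4 km/h ÷ 3.6 = 20.39 m/s.
D = ½ρv²S·CD = ½ × 1.22 × 20.39² × 4.55 × 0.0599 = 69.1 N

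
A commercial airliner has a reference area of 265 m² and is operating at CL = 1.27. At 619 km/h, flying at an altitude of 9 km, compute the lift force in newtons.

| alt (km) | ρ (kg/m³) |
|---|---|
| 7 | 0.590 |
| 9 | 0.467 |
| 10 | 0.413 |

At 9 km, from the table: ρ = 0.467 kg/m³.
Convert speed: v = 619 km/h ÷ 3.6 = 171.9 m/s.
Dynamic pressure q = ½ρv² = ½ × 0.467 × 171.9² = 6903 Pa.
L = q·S·CL = 6903 × 265 × 1.27 = 2.32×10^6 N ≈ 2320 kN

L = 2.32×10^6 N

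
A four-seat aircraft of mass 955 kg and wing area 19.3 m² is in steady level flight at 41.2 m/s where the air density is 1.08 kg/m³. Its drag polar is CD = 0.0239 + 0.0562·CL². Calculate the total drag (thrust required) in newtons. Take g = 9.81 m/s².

Level flight ⇒ L = W = m·g = 955 × 9.81 = 9368.6 N.
Dynamic pressure q = 0.5 × 1.08 × 41.2² = 916.6 Pa.
Required CL = L/(qS) = 9368.6/(916.6·19.3) = 0.5296.
CD = 0.0239 + 0.0562 × 0.5296² = 0.03966.
D = q·S·CD = 916.6 × 19.3 × 0.03966 = 701.6 N

D = 702 N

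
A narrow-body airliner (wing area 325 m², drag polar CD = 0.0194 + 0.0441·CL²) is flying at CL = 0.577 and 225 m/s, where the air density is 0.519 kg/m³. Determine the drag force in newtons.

D = 1.46×10^5 N

CD = 0.0194 + 0.0441 × 0.577² = 0.03408
D = ½ρv²S·CD = ½ × 0.519 × 225² × 325 × 0.03408 = 1.46×10^5 N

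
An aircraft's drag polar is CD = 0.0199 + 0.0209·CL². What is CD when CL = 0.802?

CD = 0.0199 + 0.0209 × 0.802² = 0.0199 + 0.01344 = 0.0333

CD = 0.0333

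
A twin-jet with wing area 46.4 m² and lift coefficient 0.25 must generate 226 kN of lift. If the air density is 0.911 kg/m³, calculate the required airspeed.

L = ½ρv²S·CL ⇒ v = √(2L/(ρ·S·CL))
v = √(2 × 2.26×10^5 / (0.911 × 46.4 × 0.25)) = √42770 = 207 m/s

v = 207 m/s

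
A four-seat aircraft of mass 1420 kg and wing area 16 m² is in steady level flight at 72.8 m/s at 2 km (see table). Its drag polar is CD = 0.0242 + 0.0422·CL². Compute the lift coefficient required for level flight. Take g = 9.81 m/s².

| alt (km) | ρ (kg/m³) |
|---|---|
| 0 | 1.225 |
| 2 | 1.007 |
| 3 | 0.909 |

At 2 km, from the table: ρ = 1.007 kg/m³.
Level flight ⇒ L = W = m·g = 1420 × 9.81 = 13930 N.
Dynamic pressure q = 0.5 × 1.007 × 72.8² = 2668 Pa.
Required CL = L/(qS) = 13930/(2668·16) = 0.3263.

CL = 0.326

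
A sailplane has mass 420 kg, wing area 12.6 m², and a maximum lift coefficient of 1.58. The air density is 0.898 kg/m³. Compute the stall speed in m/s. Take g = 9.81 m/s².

Stall occurs when L = W at CL,max. W = mg = 420 × 9.81 = 4120 N.
V_stall = √(2W/(ρ·S·CL,max)) = √(2 × 4120 / (0.898 × 12.6 × 1.58))
V_stall = √460.9 = 21.5 m/s

V_stall = 21.5 m/s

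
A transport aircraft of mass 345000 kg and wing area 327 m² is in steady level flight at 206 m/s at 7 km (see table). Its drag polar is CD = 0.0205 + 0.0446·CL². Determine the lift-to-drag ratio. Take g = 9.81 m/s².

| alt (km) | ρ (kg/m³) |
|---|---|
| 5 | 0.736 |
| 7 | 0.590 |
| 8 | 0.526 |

At 7 km, from the table: ρ = 0.590 kg/m³.
Level flight ⇒ L = W = m·g = 345000 × 9.81 = 3.3844×10^6 N.
Dynamic pressure q = 0.5 × 0.59 × 206² = 12520 Pa.
CL = W/(q·S) = 3.3844×10^6 / (12520 × 327) = 0.8268.
CD = 0.0205 + 0.0446 × 0.8268² = 0.05099.
L/D = CL/CD = 0.8268 / 0.05099 = 16.2

L/D = 16.2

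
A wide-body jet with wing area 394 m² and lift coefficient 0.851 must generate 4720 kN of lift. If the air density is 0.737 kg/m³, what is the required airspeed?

L = ½ρv²S·CL ⇒ v = √(2L/(ρ·S·CL))
v = √(2 × 4.72×10^6 / (0.737 × 394 × 0.851)) = √38200 = 195 m/s

v = 195 m/s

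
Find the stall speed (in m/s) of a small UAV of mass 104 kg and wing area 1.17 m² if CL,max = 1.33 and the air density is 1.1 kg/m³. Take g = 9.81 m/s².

V_stall = 34.5 m/s

At stall, lift equals weight: L = W = m·g = 104 × 9.81 = 1020 N.
V_stall = √(2W/(ρ·S·CL,max)) = √(2 × 1020 / (1.1 × 1.17 × 1.33))
V_stall = √1192 = 34.5 m/s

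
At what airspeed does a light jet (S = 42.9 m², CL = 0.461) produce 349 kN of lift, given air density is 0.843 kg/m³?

L = ½ρv²S·CL ⇒ v = √(2L/(ρ·S·CL))
v = √(2 × 3.49×10^5 / (0.843 × 42.9 × 0.461)) = √41870 = 205 m/s

v = 205 m/s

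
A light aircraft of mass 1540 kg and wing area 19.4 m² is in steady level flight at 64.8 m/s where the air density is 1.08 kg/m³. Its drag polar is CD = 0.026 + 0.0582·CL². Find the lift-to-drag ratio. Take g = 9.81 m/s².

L/D = 10.5

Weight W = mg = 1540 × 9.81 = 15107 N; in level flight L = W.
Dynamic pressure q = 0.5 × 1.08 × 64.8² = 2267 Pa.
Required CL = L/(qS) = 15107/(2267·19.4) = 0.3434.
CD = 0.026 + 0.0582 × 0.3434² = 0.03286.
L/D = CL/CD = 0.3434 / 0.03286 = 10.5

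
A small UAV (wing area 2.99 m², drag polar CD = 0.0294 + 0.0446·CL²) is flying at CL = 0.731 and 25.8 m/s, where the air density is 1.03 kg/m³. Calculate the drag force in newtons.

CD = 0.0294 + 0.0446 × 0.731² = 0.05323
D = ½ρv²S·CD = ½ × 1.03 × 25.8² × 2.99 × 0.05323 = 54.6 N

D = 54.6 N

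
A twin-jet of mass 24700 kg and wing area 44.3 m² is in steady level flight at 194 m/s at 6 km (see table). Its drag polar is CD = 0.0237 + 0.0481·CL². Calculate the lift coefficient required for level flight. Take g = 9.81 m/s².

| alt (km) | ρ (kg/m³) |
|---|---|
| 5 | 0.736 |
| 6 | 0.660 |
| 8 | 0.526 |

CL = 0.44

At 6 km, from the table: ρ = 0.660 kg/m³.
Level flight ⇒ L = W = m·g = 24700 × 9.81 = 2.4231×10^5 N.
Dynamic pressure q = 0.5 × 0.66 × 194² = 12420 Pa.
CL = 2W/(ρv²S) = 2×2.4231×10^5/(0.66×194²×44.3) = 0.4404.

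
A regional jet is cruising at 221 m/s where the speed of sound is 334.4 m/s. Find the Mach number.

M = 0.661

M = v/a = 221 / 334.4 = 0.661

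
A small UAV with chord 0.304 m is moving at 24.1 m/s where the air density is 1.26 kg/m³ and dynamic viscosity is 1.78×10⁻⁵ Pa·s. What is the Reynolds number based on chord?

Re = 5.19×10^5

Re = ρ·v·c/μ = 1.26 × 24.1 × 0.304 / (1.78×10⁻⁵) = 5.19×10^5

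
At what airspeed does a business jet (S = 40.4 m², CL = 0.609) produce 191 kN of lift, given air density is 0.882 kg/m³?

v = 133 m/s

L = ½ρv²S·CL ⇒ v = √(2L/(ρ·S·CL))
v = √(2 × 1.91×10^5 / (0.882 × 40.4 × 0.609)) = √17600 = 133 m/s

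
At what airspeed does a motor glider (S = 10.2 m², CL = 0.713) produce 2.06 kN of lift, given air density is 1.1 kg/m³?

v = 22.7 m/s

L = ½ρv²S·CL ⇒ v = √(2L/(ρ·S·CL))
v = √(2 × 2060 / (1.1 × 10.2 × 0.713)) = √515 = 22.7 m/s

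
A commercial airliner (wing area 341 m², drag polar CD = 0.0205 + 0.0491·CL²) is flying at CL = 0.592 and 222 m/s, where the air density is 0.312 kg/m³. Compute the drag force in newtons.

D = 98900 N

CD = 0.0205 + 0.0491 × 0.592² = 0.03771
D = ½ρv²S·CD = ½ × 0.312 × 222² × 341 × 0.03771 = 98900 N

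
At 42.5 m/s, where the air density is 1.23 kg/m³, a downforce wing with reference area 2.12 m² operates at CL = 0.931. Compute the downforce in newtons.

L = ½ρv²S·CL = ½ × 1.23 × 42.5² × 2.12 × 0.931 = 2190 N

L = 2190 N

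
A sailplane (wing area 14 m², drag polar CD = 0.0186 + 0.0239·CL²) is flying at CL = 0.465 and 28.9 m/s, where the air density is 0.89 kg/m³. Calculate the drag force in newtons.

D = 124 N

CD = 0.0186 + 0.0239 × 0.465² = 0.02377
D = ½ρv²S·CD = ½ × 0.89 × 28.9² × 14 × 0.02377 = 124 N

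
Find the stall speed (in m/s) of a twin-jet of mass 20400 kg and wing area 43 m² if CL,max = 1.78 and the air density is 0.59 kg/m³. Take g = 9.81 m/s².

At stall, lift equals weight: L = W = m·g = 20400 × 9.81 = 2.001×10^5 N.
V_stall = √(2W/(ρ·S·CL,max)) = √(2 × 2.001×10^5 / (0.59 × 43 × 1.78))
V_stall = √8863 = 94.1 m/s

V_stall = 94.1 m/s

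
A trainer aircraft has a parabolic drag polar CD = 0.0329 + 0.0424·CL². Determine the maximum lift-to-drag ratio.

(L/D)max = 13.4

For CD = CD0 + K·CL², (L/D)max occurs at CL* = √(CD0/K) and equals 1/(2√(K·CD0)).
(L/D)max = 1/(2√(0.0424 × 0.0329)) = 1/(2 × 0.03735) = 13.4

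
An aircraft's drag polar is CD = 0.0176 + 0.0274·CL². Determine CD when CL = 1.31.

CD = 0.0646

CD = 0.0176 + 0.0274 × 1.31² = 0.0176 + 0.04702 = 0.0646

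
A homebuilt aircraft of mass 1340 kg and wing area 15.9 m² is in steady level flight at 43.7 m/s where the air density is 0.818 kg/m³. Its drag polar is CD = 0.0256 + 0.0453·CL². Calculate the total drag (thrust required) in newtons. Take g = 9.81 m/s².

D = 948 N

Weight W = mg = 1340 × 9.81 = 13145 N; in level flight L = W.
Dynamic pressure q = 0.5 × 0.818 × 43.7² = 781.1 Pa.
CL = 2W/(ρv²S) = 2×13145/(0.818×43.7²×15.9) = 1.058.
CD = 0.0256 + 0.0453 × 1.058² = 0.07636.
D = q·S·CD = 781.1 × 15.9 × 0.07636 = 948.2 N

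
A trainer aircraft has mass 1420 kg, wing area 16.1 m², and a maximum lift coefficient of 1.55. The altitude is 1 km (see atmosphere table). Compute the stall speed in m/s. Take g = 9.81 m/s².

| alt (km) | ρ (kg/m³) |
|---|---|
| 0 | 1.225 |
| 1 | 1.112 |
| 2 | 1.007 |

V_stall = 31.7 m/s

At 1 km, from the table: ρ = 1.112 kg/m³.
Weight W = mg = 1420 × 9.81 = 13930 N.
From L = ½ρV²S·CL,max = W: V_stall = √(2W/(ρSCL,max)) = √(2·13930/(1.112·16.1·1.55))
V_stall = √1004 = 31.7 m/s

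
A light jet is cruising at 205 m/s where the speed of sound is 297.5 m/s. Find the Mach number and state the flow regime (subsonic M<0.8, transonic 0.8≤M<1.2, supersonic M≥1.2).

M = v/a = 205 / 297.5 = 0.689
M = 0.689 → subsonic.

M = 0.689 (subsonic)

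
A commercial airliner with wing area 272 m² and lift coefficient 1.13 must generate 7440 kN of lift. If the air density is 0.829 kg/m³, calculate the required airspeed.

L = ½ρv²S·CL ⇒ v = √(2L/(ρ·S·CL))
v = √(2 × 7.44×10^6 / (0.829 × 272 × 1.13)) = √58400 = 242 m/s

v = 242 m/s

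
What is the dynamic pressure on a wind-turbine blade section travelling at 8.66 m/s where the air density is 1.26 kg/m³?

q = ½ρv² = ½ × 1.26 × 8.66² = 47.2 Pa

q = 47.2 Pa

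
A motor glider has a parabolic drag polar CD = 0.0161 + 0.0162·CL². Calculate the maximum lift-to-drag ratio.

For CD = CD0 + K·CL², (L/D)max occurs at CL* = √(CD0/K) and equals 1/(2√(K·CD0)).
(L/D)max = 1/(2√(0.0162 × 0.0161)) = 1/(2 × 0.01615) = 31

(L/D)max = 31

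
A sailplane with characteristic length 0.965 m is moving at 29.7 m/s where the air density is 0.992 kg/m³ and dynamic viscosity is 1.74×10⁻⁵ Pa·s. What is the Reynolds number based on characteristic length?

Re = ρ·v·c/μ = 0.992 × 29.7 × 0.965 / (1.74×10⁻⁵) = 1.63×10^6

Re = 1.63×10^6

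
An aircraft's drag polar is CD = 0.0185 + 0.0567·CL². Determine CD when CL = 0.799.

CD = 0.0547

CD = 0.0185 + 0.0567 × 0.799² = 0.0185 + 0.0362 = 0.0547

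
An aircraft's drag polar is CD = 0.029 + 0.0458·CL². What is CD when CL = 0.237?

CD = 0.029 + 0.0458 × 0.237² = 0.029 + 0.002573 = 0.0316

CD = 0.0316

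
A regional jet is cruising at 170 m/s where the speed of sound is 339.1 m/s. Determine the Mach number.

M = 0.501

M = v/a = 170 / 339.1 = 0.501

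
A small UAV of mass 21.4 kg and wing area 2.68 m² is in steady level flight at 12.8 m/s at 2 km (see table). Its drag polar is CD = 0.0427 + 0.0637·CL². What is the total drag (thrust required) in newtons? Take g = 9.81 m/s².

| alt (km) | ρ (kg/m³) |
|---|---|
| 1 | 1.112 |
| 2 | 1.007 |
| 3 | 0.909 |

D = 22.1 N

At 2 km, from the table: ρ = 1.007 kg/m³.
In steady level flight, lift balances weight: W = mg = 21.4 × 9.81 = 209.93 N.
q = ½ρv² = ½ × 1.007 × 12.8² = 82.49 Pa.
CL = 2W/(ρv²S) = 2×209.93/(1.007×12.8²×2.68) = 0.9496.
CD = 0.0427 + 0.0637 × 0.9496² = 0.1001.
D = q·S·CD = 82.49 × 2.68 × 0.1001 = 22.14 N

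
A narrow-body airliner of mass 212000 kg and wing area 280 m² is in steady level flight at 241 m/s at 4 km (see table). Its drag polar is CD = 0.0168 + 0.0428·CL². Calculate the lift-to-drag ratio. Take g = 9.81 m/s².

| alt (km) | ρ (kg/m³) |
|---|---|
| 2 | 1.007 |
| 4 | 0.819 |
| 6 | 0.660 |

L/D = 14.9

At 4 km, from the table: ρ = 0.819 kg/m³.
In steady level flight, lift balances weight: W = mg = 212000 × 9.81 = 2.0797×10^6 N.
q = ½ρv² = ½ × 0.819 × 241² = 23780 Pa.
Required CL = L/(qS) = 2.0797×10^6/(23780·280) = 0.3123.
CD = 0.0168 + 0.0428 × 0.3123² = 0.02097.
L/D = CL/CD = 0.3123 / 0.02097 = 14.9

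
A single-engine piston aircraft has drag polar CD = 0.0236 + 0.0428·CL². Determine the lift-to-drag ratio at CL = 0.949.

CD = 0.0236 + 0.0428 × 0.949² = 0.06215
L/D = CL/CD = 0.949 / 0.06215 = 15.3

L/D = 15.3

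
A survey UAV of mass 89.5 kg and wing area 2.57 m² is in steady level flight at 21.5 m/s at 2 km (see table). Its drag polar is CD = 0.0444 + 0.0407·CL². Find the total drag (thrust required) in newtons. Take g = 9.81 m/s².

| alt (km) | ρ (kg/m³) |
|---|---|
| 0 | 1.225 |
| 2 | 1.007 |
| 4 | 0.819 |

D = 79 N

At 2 km, from the table: ρ = 1.007 kg/m³.
Weight W = mg = 89.5 × 9.81 = 878 N; in level flight L = W.
Dynamic pressure q = 0.5 × 1.007 × 21.5² = 232.7 Pa.
Required CL = L/(qS) = 878/(232.7·2.57) = 1.468.
CD = 0.0444 + 0.0407 × 1.468² = 0.1321.
D = q·S·CD = 232.7 × 2.57 × 0.1321 = 79.01 N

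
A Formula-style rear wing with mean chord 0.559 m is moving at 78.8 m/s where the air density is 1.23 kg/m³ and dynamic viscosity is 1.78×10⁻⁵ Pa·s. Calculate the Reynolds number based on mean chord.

Re = ρ·v·c/μ = 1.23 × 78.8 × 0.559 / (1.78×10⁻⁵) = 3.04×10^6

Re = 3.04×10^6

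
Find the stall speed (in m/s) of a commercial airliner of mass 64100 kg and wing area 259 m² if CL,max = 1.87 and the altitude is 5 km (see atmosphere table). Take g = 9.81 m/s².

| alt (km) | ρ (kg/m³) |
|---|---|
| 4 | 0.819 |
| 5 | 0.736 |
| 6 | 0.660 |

V_stall = 59.4 m/s

At 5 km, from the table: ρ = 0.736 kg/m³.
Weight W = mg = 64100 × 9.81 = 6.288×10^5 N.
From L = ½ρV²S·CL,max = W: V_stall = √(2W/(ρSCL,max)) = √(2·6.288×10^5/(0.736·259·1.87))
V_stall = √3528 = 59.4 m/s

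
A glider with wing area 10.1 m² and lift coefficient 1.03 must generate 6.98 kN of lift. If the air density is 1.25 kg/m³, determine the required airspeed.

L = ½ρv²S·CL ⇒ v = √(2L/(ρ·S·CL))
v = √(2 × 6980 / (1.25 × 10.1 × 1.03)) = √1074 = 32.8 m/s

v = 32.8 m/s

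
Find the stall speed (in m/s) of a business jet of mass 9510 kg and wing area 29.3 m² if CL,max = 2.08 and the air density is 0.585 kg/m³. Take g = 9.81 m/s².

At stall, lift equals weight: L = W = m·g = 9510 × 9.81 = 93290 N.
From L = ½ρV²S·CL,max = W: V_stall = √(2W/(ρSCL,max)) = √(2·93290/(0.585·29.3·2.08))
V_stall = √5234 = 72.3 m/s

V_stall = 72.3 m/s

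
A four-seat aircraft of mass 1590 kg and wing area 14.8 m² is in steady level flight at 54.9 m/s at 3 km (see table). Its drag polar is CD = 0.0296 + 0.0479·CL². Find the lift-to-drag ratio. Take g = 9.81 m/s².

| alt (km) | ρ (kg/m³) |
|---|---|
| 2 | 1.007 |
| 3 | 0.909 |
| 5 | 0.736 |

L/D = 13.3

At 3 km, from the table: ρ = 0.909 kg/m³.
Level flight ⇒ L = W = m·g = 1590 × 9.81 = 15598 N.
Dynamic pressure q = 0.5 × 0.909 × 54.9² = 1370 Pa.
CL = 2W/(ρv²S) = 2×15598/(0.909×54.9²×14.8) = 0.7694.
CD = 0.0296 + 0.0479 × 0.7694² = 0.05795.
L/D = CL/CD = 0.7694 / 0.05795 = 13.3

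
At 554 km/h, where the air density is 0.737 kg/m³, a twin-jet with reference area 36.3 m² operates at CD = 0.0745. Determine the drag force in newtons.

Convert speed: v = 554 km/h ÷ 3.6 = 153.9 m/s.
D = ½ρv²S·CD = ½ × 0.737 × 153.9² × 36.3 × 0.0745 = 23600 N ≈ 23.6 kN

D = 23600 N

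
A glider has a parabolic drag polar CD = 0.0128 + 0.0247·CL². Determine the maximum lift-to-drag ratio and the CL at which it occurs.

For CD = CD0 + K·CL², (L/D)max occurs at CL* = √(CD0/K) and equals 1/(2√(K·CD0)).
(L/D)max = 1/(2√(0.0247 × 0.0128)) = 1/(2 × 0.01778) = 28.1
CL* = √(0.0128/0.0247) = 0.72

(L/D)max = 28.1, at CL = 0.72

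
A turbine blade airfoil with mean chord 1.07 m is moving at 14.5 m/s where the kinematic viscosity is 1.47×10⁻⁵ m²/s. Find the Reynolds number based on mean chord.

Re = v·c/ν = 14.5 × 1.07 / (1.47×10⁻⁵) = 1.06×10^6

Re = 1.06×10^6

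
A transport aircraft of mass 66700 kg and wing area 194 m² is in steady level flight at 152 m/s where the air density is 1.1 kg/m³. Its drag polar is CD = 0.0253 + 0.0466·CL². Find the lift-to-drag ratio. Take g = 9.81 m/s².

In steady level flight, lift balances weight: W = mg = 66700 × 9.81 = 6.5433×10^5 N.
q = ½ρv² = ½ × 1.1 × 152² = 12710 Pa.
Required CL = L/(qS) = 6.5433×10^5/(12710·194) = 0.2654.
CD = 0.0253 + 0.0466 × 0.2654² = 0.02858.
L/D = CL/CD = 0.2654 / 0.02858 = 9.29

L/D = 9.29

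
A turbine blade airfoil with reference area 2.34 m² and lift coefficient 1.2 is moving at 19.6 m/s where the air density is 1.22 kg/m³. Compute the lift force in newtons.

Dynamic pressure q = ½ρv² = ½ × 1.22 × 19.6² = 234.3 Pa.
L = q·S·CL = 234.3 × 2.34 × 1.2 = 658 N

L = 658 N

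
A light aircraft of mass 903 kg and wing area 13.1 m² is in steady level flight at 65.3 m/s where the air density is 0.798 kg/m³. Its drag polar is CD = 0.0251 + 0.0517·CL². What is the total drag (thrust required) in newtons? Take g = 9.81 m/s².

Weight W = mg = 903 × 9.81 = 8858.4 N; in level flight L = W.
q = ½ρv² = ½ × 0.798 × 65.3² = 1701 Pa.
Required CL = L/(qS) = 8858.4/(1701·13.1) = 0.3975.
CD = 0.0251 + 0.0517 × 0.3975² = 0.03327.
D = q·S·CD = 1701 × 13.1 × 0.03327 = 741.5 N

D = 741 N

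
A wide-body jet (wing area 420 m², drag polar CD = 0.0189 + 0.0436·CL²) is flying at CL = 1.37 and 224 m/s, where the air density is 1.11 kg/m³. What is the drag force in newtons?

D = 1.18×10^6 N

CD = 0.0189 + 0.0436 × 1.37² = 0.1007
D = ½ρv²S·CD = ½ × 1.11 × 224² × 420 × 0.1007 = 1.18×10^6 N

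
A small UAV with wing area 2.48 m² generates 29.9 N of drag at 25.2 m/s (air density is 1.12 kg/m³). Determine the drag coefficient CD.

From D = ½ρv²S·CD, rearranging gives CD = 2D/(ρv²S).
CD = 2 × 29.9 / (1.12 × 25.2² × 2.48) = 0.0339

CD = 0.0339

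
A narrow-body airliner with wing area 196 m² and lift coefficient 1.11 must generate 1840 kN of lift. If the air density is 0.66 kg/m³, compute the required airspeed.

L = ½ρv²S·CL ⇒ v = √(2L/(ρ·S·CL))
v = √(2 × 1.84×10^6 / (0.66 × 196 × 1.11)) = √25630 = 160 m/s

v = 160 m/s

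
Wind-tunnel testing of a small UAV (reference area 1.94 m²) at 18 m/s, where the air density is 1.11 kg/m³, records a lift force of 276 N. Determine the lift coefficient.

From L = ½ρv²S·CL, rearranging gives CL = 2L/(ρv²S).
CL = 2 × 276 / (1.11 × 18² × 1.94) = 0.791

CL = 0.791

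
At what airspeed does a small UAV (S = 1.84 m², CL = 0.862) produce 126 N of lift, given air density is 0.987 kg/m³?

L = ½ρv²S·CL ⇒ v = √(2L/(ρ·S·CL))
v = √(2 × 126 / (0.987 × 1.84 × 0.862)) = √161 = 12.7 m/s

v = 12.7 m/s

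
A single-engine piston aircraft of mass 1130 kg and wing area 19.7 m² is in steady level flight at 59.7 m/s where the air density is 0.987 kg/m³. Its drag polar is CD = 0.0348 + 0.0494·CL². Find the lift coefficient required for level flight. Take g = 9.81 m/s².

In steady level flight, lift balances weight: W = mg = 1130 × 9.81 = 11085 N.
Dynamic pressure q = 0.5 × 0.987 × 59.7² = 1759 Pa.
CL = W/(q·S) = 11085 / (1759 × 19.7) = 0.3199.

CL = 0.32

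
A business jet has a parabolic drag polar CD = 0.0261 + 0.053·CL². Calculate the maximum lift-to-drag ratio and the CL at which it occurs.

For CD = CD0 + K·CL², (L/D)max occurs at CL* = √(CD0/K) and equals 1/(2√(K·CD0)).
(L/D)max = 1/(2√(0.053 × 0.0261)) = 1/(2 × 0.03719) = 13.4
CL* = √(0.0261/0.053) = 0.702

(L/D)max = 13.4, at CL = 0.702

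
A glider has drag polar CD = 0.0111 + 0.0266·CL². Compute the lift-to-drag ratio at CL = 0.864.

CD = 0.0111 + 0.0266 × 0.864² = 0.03096
L/D = CL/CD = 0.864 / 0.03096 = 27.9

L/D = 27.9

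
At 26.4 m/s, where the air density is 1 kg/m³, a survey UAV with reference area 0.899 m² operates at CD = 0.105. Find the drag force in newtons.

D = 32.9 N

Dynamic pressure q = ½ρv² = ½ × 1 × 26.4² = 348.5 Pa.
D = q·S·CD = 348.5 × 0.899 × 0.105 = 32.9 N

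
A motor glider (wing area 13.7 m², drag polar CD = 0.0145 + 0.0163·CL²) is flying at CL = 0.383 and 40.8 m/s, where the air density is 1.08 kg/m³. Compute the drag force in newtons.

CD = 0.0145 + 0.0163 × 0.383² = 0.01689
D = ½ρv²S·CD = ½ × 1.08 × 40.8² × 13.7 × 0.01689 = 208 N

D = 208 N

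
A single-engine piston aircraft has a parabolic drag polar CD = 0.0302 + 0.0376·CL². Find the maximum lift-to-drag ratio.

For CD = CD0 + K·CL², (L/D)max occurs at CL* = √(CD0/K) and equals 1/(2√(K·CD0)).
(L/D)max = 1/(2√(0.0376 × 0.0302)) = 1/(2 × 0.0337) = 14.8

(L/D)max = 14.8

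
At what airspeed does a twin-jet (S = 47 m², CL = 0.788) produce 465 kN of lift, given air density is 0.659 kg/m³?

L = ½ρv²S·CL ⇒ v = √(2L/(ρ·S·CL))
v = √(2 × 4.65×10^5 / (0.659 × 47 × 0.788)) = √38100 = 195 m/s

v = 195 m/s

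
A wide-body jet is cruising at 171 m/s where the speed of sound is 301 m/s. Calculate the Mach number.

M = v/a = 171 / 301 = 0.568

M = 0.568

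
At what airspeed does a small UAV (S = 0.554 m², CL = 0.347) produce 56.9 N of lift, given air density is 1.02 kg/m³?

L = ½ρv²S·CL ⇒ v = √(2L/(ρ·S·CL))
v = √(2 × 56.9 / (1.02 × 0.554 × 0.347)) = √580.4 = 24.1 m/s

v = 24.1 m/s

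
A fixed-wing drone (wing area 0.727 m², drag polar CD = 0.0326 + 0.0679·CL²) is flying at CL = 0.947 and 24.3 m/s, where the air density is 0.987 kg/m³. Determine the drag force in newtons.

D = 19.8 N

CD = 0.0326 + 0.0679 × 0.947² = 0.09349
D = ½ρv²S·CD = ½ × 0.987 × 24.3² × 0.727 × 0.09349 = 19.8 N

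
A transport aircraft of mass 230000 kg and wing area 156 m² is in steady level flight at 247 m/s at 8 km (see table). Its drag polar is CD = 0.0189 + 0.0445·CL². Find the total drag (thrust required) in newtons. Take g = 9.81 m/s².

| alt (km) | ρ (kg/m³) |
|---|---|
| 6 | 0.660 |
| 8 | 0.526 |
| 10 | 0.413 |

At 8 km, from the table: ρ = 0.526 kg/m³.
Level flight ⇒ L = W = m·g = 230000 × 9.81 = 2.2563×10^6 N.
Dynamic pressure q = 0.5 × 0.526 × 247² = 16050 Pa.
CL = 2W/(ρv²S) = 2×2.2563×10^6/(0.526×247²×156) = 0.9014.
CD = 0.0189 + 0.0445 × 0.9014² = 0.05506.
D = q·S·CD = 16050 × 156 × 0.05506 = 1.378×10^5 N

D = 1.38×10^5 N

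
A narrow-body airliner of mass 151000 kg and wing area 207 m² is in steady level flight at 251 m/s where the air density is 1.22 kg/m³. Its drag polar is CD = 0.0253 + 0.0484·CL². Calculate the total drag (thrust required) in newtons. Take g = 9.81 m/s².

Weight W = mg = 151000 × 9.81 = 1.4813×10^6 N; in level flight L = W.
Dynamic pressure q = 0.5 × 1.22 × 251² = 38430 Pa.
CL = W/(q·S) = 1.4813×10^6 / (38430 × 207) = 0.1862.
CD = 0.0253 + 0.0484 × 0.1862² = 0.02698.
D = q·S·CD = 38430 × 207 × 0.02698 = 2.146×10^5 N

D = 2.15×10^5 N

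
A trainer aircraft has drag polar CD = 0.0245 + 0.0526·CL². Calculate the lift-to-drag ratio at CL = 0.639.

CD = 0.0245 + 0.0526 × 0.639² = 0.04598
L/D = CL/CD = 0.639 / 0.04598 = 13.9

L/D = 13.9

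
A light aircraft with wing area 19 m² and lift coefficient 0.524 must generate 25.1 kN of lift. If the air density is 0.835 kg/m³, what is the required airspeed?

v = 77.7 m/s

L = ½ρv²S·CL ⇒ v = √(2L/(ρ·S·CL))
v = √(2 × 25100 / (0.835 × 19 × 0.524)) = √6039 = 77.7 m/s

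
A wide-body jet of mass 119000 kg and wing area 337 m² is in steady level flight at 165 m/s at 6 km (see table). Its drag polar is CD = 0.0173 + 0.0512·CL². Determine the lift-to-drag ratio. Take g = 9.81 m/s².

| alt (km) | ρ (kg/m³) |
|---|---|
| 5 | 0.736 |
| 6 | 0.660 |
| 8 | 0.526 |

At 6 km, from the table: ρ = 0.660 kg/m³.
Weight W = mg = 119000 × 9.81 = 1.1674×10^6 N; in level flight L = W.
Dynamic pressure q = 0.5 × 0.66 × 165² = 8984 Pa.
CL = W/(q·S) = 1.1674×10^6 / (8984 × 337) = 0.3856.
CD = 0.0173 + 0.0512 × 0.3856² = 0.02491.
L/D = CL/CD = 0.3856 / 0.02491 = 15.5

L/D = 15.5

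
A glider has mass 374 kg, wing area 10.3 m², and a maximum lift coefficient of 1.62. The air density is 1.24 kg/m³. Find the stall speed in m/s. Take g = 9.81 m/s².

At stall, lift equals weight: L = W = m·g = 374 × 9.81 = 3669 N.
V_stall = √(2W/(ρ·S·CL,max)) = √(2 × 3669 / (1.24 × 10.3 × 1.62))
V_stall = √354.6 = 18.8 m/s

V_stall = 18.8 m/s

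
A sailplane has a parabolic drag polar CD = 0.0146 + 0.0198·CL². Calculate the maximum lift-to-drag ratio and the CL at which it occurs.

For CD = CD0 + K·CL², (L/D)max occurs at CL* = √(CD0/K) and equals 1/(2√(K·CD0)).
(L/D)max = 1/(2√(0.0198 × 0.0146)) = 1/(2 × 0.017) = 29.4
CL* = √(0.0146/0.0198) = 0.859

(L/D)max = 29.4, at CL = 0.859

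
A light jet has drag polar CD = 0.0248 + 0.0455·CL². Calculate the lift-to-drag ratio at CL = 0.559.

L/D = 14.3

CD = 0.0248 + 0.0455 × 0.559² = 0.03902
L/D = CL/CD = 0.559 / 0.03902 = 14.3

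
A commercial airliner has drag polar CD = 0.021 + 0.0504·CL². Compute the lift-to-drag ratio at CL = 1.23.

L/D = 12.6

CD = 0.021 + 0.0504 × 1.23² = 0.09725
L/D = CL/CD = 1.23 / 0.09725 = 12.6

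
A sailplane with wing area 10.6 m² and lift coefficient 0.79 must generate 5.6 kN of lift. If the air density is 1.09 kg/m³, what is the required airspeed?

L = ½ρv²S·CL ⇒ v = √(2L/(ρ·S·CL))
v = √(2 × 5600 / (1.09 × 10.6 × 0.79)) = √1227 = 35 m/s

v = 35 m/s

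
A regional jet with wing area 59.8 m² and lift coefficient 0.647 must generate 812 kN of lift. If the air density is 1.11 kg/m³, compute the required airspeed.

v = 194 m/s

L = ½ρv²S·CL ⇒ v = √(2L/(ρ·S·CL))
v = √(2 × 8.12×10^5 / (1.11 × 59.8 × 0.647)) = √37810 = 194 m/s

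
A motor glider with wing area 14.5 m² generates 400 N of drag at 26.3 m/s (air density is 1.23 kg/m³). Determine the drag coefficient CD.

From D = ½ρv²S·CD, rearranging gives CD = 2D/(ρv²S).
CD = 2 × 400 / (1.23 × 26.3² × 14.5) = 0.0648

CD = 0.0648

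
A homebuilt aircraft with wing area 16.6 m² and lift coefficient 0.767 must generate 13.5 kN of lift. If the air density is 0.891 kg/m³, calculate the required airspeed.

L = ½ρv²S·CL ⇒ v = √(2L/(ρ·S·CL))
v = √(2 × 13500 / (0.891 × 16.6 × 0.767)) = √2380 = 48.8 m/s

v = 48.8 m/s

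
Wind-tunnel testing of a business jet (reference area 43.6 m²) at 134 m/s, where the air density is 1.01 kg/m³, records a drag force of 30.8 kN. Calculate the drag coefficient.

CD = 0.0779

From D = ½ρv²S·CD, rearranging gives CD = 2D/(ρv²S).
CD = 2 × 30800 / (1.01 × 134² × 43.6) = 0.0779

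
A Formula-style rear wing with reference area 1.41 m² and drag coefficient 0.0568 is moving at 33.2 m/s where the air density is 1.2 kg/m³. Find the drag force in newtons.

D = 53 N

Dynamic pressure q = ½ρv² = ½ × 1.2 × 33.2² = 661.3 Pa.
D = q·S·CD = 661.3 × 1.41 × 0.0568 = 53 N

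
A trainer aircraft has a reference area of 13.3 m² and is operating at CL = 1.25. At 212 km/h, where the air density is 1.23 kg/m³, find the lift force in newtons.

L = 35500 N

Convert speed: v = 212 km/h ÷ 3.6 = 58.89 m/s.
Dynamic pressure q = ½ρv² = ½ × 1.23 × 58.89² = 2133 Pa.
L = q·S·CL = 2133 × 13.3 × 1.25 = 35500 N ≈ 35.5 kN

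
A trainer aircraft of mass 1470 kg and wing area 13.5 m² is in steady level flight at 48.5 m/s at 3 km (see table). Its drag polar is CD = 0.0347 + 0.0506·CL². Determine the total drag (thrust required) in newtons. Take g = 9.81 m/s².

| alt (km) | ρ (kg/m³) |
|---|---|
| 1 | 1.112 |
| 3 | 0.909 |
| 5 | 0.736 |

At 3 km, from the table: ρ = 0.909 kg/m³.
Weight W = mg = 1470 × 9.81 = 14421 N; in level flight L = W.
q = ½ρv² = ½ × 0.909 × 48.5² = 1069 Pa.
CL = 2W/(ρv²S) = 2×14421/(0.909×48.5²×13.5) = 0.9992.
CD = 0.0347 + 0.0506 × 0.9992² = 0.08522.
D = q·S·CD = 1069 × 13.5 × 0.08522 = 1230 N

D = 1230 N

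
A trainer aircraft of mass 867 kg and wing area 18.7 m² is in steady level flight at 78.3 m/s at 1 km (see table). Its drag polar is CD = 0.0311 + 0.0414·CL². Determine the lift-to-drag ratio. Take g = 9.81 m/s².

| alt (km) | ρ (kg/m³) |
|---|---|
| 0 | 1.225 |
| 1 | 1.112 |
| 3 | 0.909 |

L/D = 4.19

At 1 km, from the table: ρ = 1.112 kg/m³.
In steady level flight, lift balances weight: W = mg = 867 × 9.81 = 8505.3 N.
q = ½ρv² = ½ × 1.112 × 78.3² = 3409 Pa.
CL = 2W/(ρv²S) = 2×8505.3/(1.112×78.3²×18.7) = 0.1334.
CD = 0.0311 + 0.0414 × 0.1334² = 0.03184.
L/D = CL/CD = 0.1334 / 0.03184 = 4.19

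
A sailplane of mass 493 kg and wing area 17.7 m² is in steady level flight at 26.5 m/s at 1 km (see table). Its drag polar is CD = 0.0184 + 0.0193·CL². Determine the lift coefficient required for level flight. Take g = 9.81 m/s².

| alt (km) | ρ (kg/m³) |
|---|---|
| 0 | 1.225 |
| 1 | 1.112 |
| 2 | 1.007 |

CL = 0.7

At 1 km, from the table: ρ = 1.112 kg/m³.
Weight W = mg = 493 × 9.81 = 4836.3 N; in level flight L = W.
Dynamic pressure q = 0.5 × 1.112 × 26.5² = 390.5 Pa.
CL = 2W/(ρv²S) = 2×4836.3/(1.112×26.5²×17.7) = 0.6998.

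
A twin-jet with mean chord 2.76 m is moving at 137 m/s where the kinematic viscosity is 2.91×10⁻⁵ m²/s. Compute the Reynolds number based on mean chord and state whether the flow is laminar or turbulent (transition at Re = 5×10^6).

Re = v·c/ν = 137 × 2.76 / (2.91×10⁻⁵) = 1.3×10^7
Since 1.3×10^7 > 5×10^6, the flow is turbulent.

Re = 1.3×10^7 (turbulent)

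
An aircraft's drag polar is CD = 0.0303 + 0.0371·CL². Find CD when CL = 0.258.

CD = 0.0328

CD = 0.0303 + 0.0371 × 0.258² = 0.0303 + 0.00247 = 0.0328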